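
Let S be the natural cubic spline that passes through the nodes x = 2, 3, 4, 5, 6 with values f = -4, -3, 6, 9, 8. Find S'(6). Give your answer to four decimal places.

-1.5000

With M_i denoting the second derivative at x_i, h_i = 1, 1, 1, 1, and Δ_i = (y_(i+1) − y_i)/h_i = 1, 9, 3, -1:
  1·M_0 + 4·M_1 + 1·M_2 = 6(Δ_1 - Δ_0) = 48
  1·M_1 + 4·M_2 + 1·M_3 = 6(Δ_2 - Δ_1) = -36
  1·M_2 + 4·M_3 + 1·M_4 = 6(Δ_3 - Δ_2) = -24
Natural end conditions: M_0 = M_4 = 0.
Solving: M_0 = 0, M_1 = 15, M_2 = -12, M_3 = -3, M_4 = 0.
On [5, 6], S'(x) = b_3 + 2c_3·(x - 5) + 3d_3·(x - 5)² with b_3 = Δ_3 - h_3(2M_3 + M_4)/6 = 0, c_3 = M_3/2 = -3/2, d_3 = (M_4 - M_3)/(6h_3) = 1/2. So S'(6) = -3/2.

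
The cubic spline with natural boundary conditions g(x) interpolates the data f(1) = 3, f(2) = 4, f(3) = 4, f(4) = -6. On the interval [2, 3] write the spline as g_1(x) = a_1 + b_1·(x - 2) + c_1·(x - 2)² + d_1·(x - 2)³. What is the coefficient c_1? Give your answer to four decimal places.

1.2000

Put σ_i = g'' at the i-th knot. Here h = (1, 1, 1) and Δ = (1, 0, -10), so the interior equations h_(i-1)·σ_(i-1) + 2(h_(i-1)+h_i)·σ_i + h_i·σ_(i+1) = 6(Δ_i − Δ_(i-1)) read
  1·σ_0 + 4·σ_1 + 1·σ_2 = 6(Δ_1 - Δ_0) = -6
  1·σ_1 + 4·σ_2 + 1·σ_3 = 6(Δ_2 - Δ_1) = -60
Natural end conditions: σ_0 = σ_3 = 0.
Hence σ_0 = 0, σ_1 = 12/5, σ_2 = -78/5, σ_3 = 0.
On [2, 3], with g_1(x) = a_1 + b_1·(x - 2) + c_1·(x - 2)² + d_1·(x - 2)³: c_1 = σ_1/2 = 6/5, d_1 = (σ_2 - σ_1)/(6h_1) = -3, b_1 = Δ_1 - h_1(2σ_1 + σ_2)/6 = 9/5.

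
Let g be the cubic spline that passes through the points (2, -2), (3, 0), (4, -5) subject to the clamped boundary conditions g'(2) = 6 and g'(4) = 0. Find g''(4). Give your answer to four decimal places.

22.5000

With M_i denoting the second derivative at x_i, h_i = 1, 1, and Δ_i = (y_(i+1) − y_i)/h_i = 2, -5:
  1·M_0 + 4·M_1 + 1·M_2 = 6(Δ_1 - Δ_0) = -42
Clamped end conditions give two more equations: 2h_0·M_0 + h_0·M_1 = 6(Δ_0 - g'(2)) = -24 and h_1·M_1 + 2h_1·M_2 = 6(g'(4) - Δ_1) = 30.
Solving the tridiagonal system: M_0 = -9/2, M_1 = -15, M_2 = 45/2.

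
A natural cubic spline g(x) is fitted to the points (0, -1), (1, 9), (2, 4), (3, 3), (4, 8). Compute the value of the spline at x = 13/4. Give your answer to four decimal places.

3.9043

Let M_i = g''(x_i). Step sizes h_i = 1, 1, 1, 1; slopes of the chords Δ_i = (y_(i+1) - y_i)/h_i = 10, -5, -1, 5.
  1·M_0 + 4·M_1 + 1·M_2 = 6(Δ_1 - Δ_0) = -90
  1·M_1 + 4·M_2 + 1·M_3 = 6(Δ_2 - Δ_1) = 24
  1·M_2 + 4·M_3 + 1·M_4 = 6(Δ_3 - Δ_2) = 36
Natural end conditions: M_0 = M_4 = 0.
Forward elimination and back-substitution give M_0 = 0, M_1 = -705/28, M_2 = 75/7, M_3 = 177/28, M_4 = 0.
On [3, 4], g(x) = 3 + 81/28·(x - 3) + 177/56·(x - 3)² - 59/56·(x - 3)³.
With (x - 3) = 1/4: g(13/4) = 1999/512.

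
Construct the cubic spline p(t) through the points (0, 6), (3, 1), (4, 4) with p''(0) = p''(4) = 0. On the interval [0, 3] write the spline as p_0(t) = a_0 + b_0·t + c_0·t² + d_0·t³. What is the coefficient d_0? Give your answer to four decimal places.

Let σ_i = p''(x_i). Step sizes h_i = 3, 1; slopes of the chords Δ_i = (y_(i+1) - y_i)/h_i = -5/3, 3.
  3·σ_0 + 8·σ_1 + 1·σ_2 = 6(Δ_1 - Δ_0) = 28
Natural end conditions: σ_0 = σ_2 = 0.
Hence σ_0 = 0, σ_1 = 7/2, σ_2 = 0.
On [0, 3], with p_0(t) = a_0 + b_0·t + c_0·t² + d_0·t³: c_0 = σ_0/2 = 0, d_0 = (σ_1 - σ_0)/(6h_0) = 7/36, b_0 = Δ_0 - h_0(2σ_0 + σ_1)/6 = -41/12.

0.1944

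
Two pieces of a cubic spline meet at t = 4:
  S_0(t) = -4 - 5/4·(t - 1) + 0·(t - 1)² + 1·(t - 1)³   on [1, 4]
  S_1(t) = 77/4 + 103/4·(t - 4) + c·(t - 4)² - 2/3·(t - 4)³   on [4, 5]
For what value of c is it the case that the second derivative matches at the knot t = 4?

9

S_0''(t) = 0 + 6·(t - 1), so S_0''(4) = 18. On the right, S_1''(4) = 2c, so c = 9.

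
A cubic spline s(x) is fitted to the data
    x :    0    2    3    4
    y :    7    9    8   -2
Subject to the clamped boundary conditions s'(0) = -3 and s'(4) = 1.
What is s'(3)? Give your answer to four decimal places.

-9.2727

Put σ_i = s'' at the i-th knot. Here h = (2, 1, 1) and Δ = (1, -1, -10), so the interior equations h_(i-1)·σ_(i-1) + 2(h_(i-1)+h_i)·σ_i + h_i·σ_(i+1) = 6(Δ_i − Δ_(i-1)) read
  2·σ_0 + 6·σ_1 + 1·σ_2 = 6(Δ_1 - Δ_0) = -12
  1·σ_1 + 4·σ_2 + 1·σ_3 = 6(Δ_2 - Δ_1) = -54
Clamped end conditions give two more equations: 2h_0·σ_0 + h_0·σ_1 = 6(Δ_0 - s'(0)) = 24 and h_2·σ_2 + 2h_2·σ_3 = 6(s'(4) - Δ_2) = 66.
Solving: σ_0 = 65/11, σ_1 = 2/11, σ_2 = -274/11, σ_3 = 500/11.
On [3, 4], s'(x) = b_2 + 2c_2·(x - 3) + 3d_2·(x - 3)² with b_2 = Δ_2 - h_2(2σ_2 + σ_3)/6 = -102/11, c_2 = σ_2/2 = -137/11, d_2 = (σ_3 - σ_2)/(6h_2) = 129/11. So s'(3) = -102/11.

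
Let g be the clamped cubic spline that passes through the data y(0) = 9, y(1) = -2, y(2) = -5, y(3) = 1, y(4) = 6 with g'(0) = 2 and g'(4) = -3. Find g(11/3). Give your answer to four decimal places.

5.7566

With M_i denoting the second derivative at x_i, h_i = 1, 1, 1, 1, and Δ_i = (y_(i+1) − y_i)/h_i = -11, -3, 6, 5:
  1·M_0 + 4·M_1 + 1·M_2 = 6(Δ_1 - Δ_0) = 48
  1·M_1 + 4·M_2 + 1·M_3 = 6(Δ_2 - Δ_1) = 54
  1·M_2 + 4·M_3 + 1·M_4 = 6(Δ_3 - Δ_2) = -6
Clamped end conditions give two more equations: 2h_0·M_0 + h_0·M_1 = 6(Δ_0 - g'(0)) = -78 and h_3·M_3 + 2h_3·M_4 = 6(g'(4) - Δ_3) = -48.
Solving: M_0 = -353/7, M_1 = 160/7, M_2 = 7, M_3 = 22/7, M_4 = -179/7.
On [3, 4], g(x) = 1 + 115/14·(x - 3) + 11/7·(x - 3)² - 67/14·(x - 3)³.
With (x - 3) = 2/3: g(11/3) = 1088/189.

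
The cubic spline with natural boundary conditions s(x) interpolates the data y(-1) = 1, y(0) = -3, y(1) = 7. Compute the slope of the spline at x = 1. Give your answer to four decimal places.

13.5000

Let M_i = s''(x_i). Step sizes h_i = 1, 1; slopes of the chords Δ_i = (y_(i+1) - y_i)/h_i = -4, 10.
  1·M_0 + 4·M_1 + 1·M_2 = 6(Δ_1 - Δ_0) = 84
Natural end conditions: M_0 = M_2 = 0.
Solving: M_0 = 0, M_1 = 21, M_2 = 0.
On [0, 1], s'(x) = b_1 + 2c_1·x + 3d_1·x² with b_1 = Δ_1 - h_1(2M_1 + M_2)/6 = 3, c_1 = M_1/2 = 21/2, d_1 = (M_2 - M_1)/(6h_1) = -7/2. So s'(1) = 27/2.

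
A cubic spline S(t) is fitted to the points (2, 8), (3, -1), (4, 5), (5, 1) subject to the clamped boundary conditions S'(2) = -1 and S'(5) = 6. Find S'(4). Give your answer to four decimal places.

0.5333

With σ_i denoting the second derivative at x_i, h_i = 1, 1, 1, and Δ_i = (y_(i+1) − y_i)/h_i = -9, 6, -4:
  1·σ_0 + 4·σ_1 + 1·σ_2 = 6(Δ_1 - Δ_0) = 90
  1·σ_1 + 4·σ_2 + 1·σ_3 = 6(Δ_2 - Δ_1) = -60
Clamped end conditions give two more equations: 2h_0·σ_0 + h_0·σ_1 = 6(Δ_0 - S'(2)) = -48 and h_2·σ_2 + 2h_2·σ_3 = 6(S'(5) - Δ_2) = 60.
Solving the tridiagonal system: σ_0 = -686/15, σ_1 = 652/15, σ_2 = -572/15, σ_3 = 736/15.
On [4, 5], S'(t) = b_2 + 2c_2·(t - 4) + 3d_2·(t - 4)² with b_2 = Δ_2 - h_2(2σ_2 + σ_3)/6 = 8/15, c_2 = σ_2/2 = -286/15, d_2 = (σ_3 - σ_2)/(6h_2) = 218/15. So S'(4) = 8/15.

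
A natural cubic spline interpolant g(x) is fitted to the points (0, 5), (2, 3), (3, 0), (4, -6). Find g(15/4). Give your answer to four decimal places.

-4.3370

Put σ_i = g'' at the i-th knot. Here h = (2, 1, 1) and Δ = (-1, -3, -6), so the interior equations h_(i-1)·σ_(i-1) + 2(h_(i-1)+h_i)·σ_i + h_i·σ_(i+1) = 6(Δ_i − Δ_(i-1)) read
  2·σ_0 + 6·σ_1 + 1·σ_2 = 6(Δ_1 - Δ_0) = -12
  1·σ_1 + 4·σ_2 + 1·σ_3 = 6(Δ_2 - Δ_1) = -18
Natural end conditions: σ_0 = σ_3 = 0.
Solving the tridiagonal system: σ_0 = 0, σ_1 = -30/23, σ_2 = -96/23, σ_3 = 0.
On [3, 4], g(x) = 0 - 106/23·(x - 3) - 48/23·(x - 3)² + 16/23·(x - 3)³.
With (x - 3) = 3/4: g(15/4) = -399/92.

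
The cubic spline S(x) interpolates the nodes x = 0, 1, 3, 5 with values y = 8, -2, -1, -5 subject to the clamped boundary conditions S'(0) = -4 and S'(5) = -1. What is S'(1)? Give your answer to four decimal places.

-8.6304

Let M_i = S''(x_i). Step sizes h_i = 1, 2, 2; slopes of the chords Δ_i = (y_(i+1) - y_i)/h_i = -10, 1/2, -2.
  1·M_0 + 6·M_1 + 2·M_2 = 6(Δ_1 - Δ_0) = 63
  2·M_1 + 8·M_2 + 2·M_3 = 6(Δ_2 - Δ_1) = -15
Clamped end conditions give two more equations: 2h_0·M_0 + h_0·M_1 = 6(Δ_0 - S'(0)) = -36 and h_2·M_2 + 2h_2·M_3 = 6(S'(5) - Δ_2) = 6.
Forward elimination and back-substitution give M_0 = -615/23, M_1 = 402/23, M_2 = -174/23, M_3 = 243/46.
On [1, 3], S'(x) = b_1 + 2c_1·(x - 1) + 3d_1·(x - 1)² with b_1 = Δ_1 - h_1(2M_1 + M_2)/6 = -397/46, c_1 = M_1/2 = 201/23, d_1 = (M_2 - M_1)/(6h_1) = -48/23. So S'(1) = -397/46.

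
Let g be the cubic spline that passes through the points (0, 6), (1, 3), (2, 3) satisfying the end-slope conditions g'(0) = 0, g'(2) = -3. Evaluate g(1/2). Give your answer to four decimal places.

Let m_i = g''(x_i). Step sizes h_i = 1, 1; slopes of the chords Δ_i = (y_(i+1) - y_i)/h_i = -3, 0.
  1·m_0 + 4·m_1 + 1·m_2 = 6(Δ_1 - Δ_0) = 18
Clamped end conditions give two more equations: 2h_0·m_0 + h_0·m_1 = 6(Δ_0 - g'(0)) = -18 and h_1·m_1 + 2h_1·m_2 = 6(g'(2) - Δ_1) = -18.
Hence m_0 = -15, m_1 = 12, m_2 = -15.
On [0, 1], g(t) = 6 + 0·t - 15/2·t² + 9/2·t³.
With t = 1/2: g(1/2) = 75/16.

4.6875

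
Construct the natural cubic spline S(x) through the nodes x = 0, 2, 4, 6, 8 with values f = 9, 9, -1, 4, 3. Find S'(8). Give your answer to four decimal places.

-1.9286

With M_i denoting the second derivative at x_i, h_i = 2, 2, 2, 2, and Δ_i = (y_(i+1) − y_i)/h_i = 0, -5, 5/2, -1/2:
  2·M_0 + 8·M_1 + 2·M_2 = 6(Δ_1 - Δ_0) = -30
  2·M_1 + 8·M_2 + 2·M_3 = 6(Δ_2 - Δ_1) = 45
  2·M_2 + 8·M_3 + 2·M_4 = 6(Δ_3 - Δ_2) = -18
Natural end conditions: M_0 = M_4 = 0.
Forward elimination and back-substitution give M_0 = 0, M_1 = -81/14, M_2 = 57/7, M_3 = -30/7, M_4 = 0.
On [6, 8], S'(x) = b_3 + 2c_3·(x - 6) + 3d_3·(x - 6)² with b_3 = Δ_3 - h_3(2M_3 + M_4)/6 = 33/14, c_3 = M_3/2 = -15/7, d_3 = (M_4 - M_3)/(6h_3) = 5/14. So S'(8) = -27/14.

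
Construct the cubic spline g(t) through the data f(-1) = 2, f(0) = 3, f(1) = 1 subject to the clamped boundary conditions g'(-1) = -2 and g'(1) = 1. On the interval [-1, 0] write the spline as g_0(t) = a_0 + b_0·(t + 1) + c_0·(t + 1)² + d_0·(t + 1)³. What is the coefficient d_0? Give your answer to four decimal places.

Put σ_i = g'' at the i-th knot. Here h = (1, 1) and Δ = (1, -2), so the interior equations h_(i-1)·σ_(i-1) + 2(h_(i-1)+h_i)·σ_i + h_i·σ_(i+1) = 6(Δ_i − Δ_(i-1)) read
  1·σ_0 + 4·σ_1 + 1·σ_2 = 6(Δ_1 - Δ_0) = -18
Clamped end conditions give two more equations: 2h_0·σ_0 + h_0·σ_1 = 6(Δ_0 - g'(-1)) = 18 and h_1·σ_1 + 2h_1·σ_2 = 6(g'(1) - Δ_1) = 18.
Hence σ_0 = 15, σ_1 = -12, σ_2 = 15.
On [-1, 0], with g_0(t) = a_0 + b_0·(t + 1) + c_0·(t + 1)² + d_0·(t + 1)³: c_0 = σ_0/2 = 15/2, d_0 = (σ_1 - σ_0)/(6h_0) = -9/2, b_0 = Δ_0 - h_0(2σ_0 + σ_1)/6 = -2.

-4.5000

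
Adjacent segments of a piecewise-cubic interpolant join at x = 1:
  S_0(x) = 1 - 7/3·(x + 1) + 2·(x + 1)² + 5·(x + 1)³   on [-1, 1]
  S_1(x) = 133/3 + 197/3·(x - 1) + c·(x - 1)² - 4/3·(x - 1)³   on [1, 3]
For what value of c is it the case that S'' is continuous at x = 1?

S_0''(x) = 4 + 30·(x + 1), so S_0''(1) = 64. On the right, S_1''(1) = 2c, so c = 32.

32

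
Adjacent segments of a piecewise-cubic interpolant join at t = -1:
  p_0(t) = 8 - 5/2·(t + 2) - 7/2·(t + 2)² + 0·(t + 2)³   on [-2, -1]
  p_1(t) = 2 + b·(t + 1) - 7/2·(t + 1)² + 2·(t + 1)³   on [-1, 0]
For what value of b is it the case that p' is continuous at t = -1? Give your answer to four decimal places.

p_0'(t) = -5/2 - 7·(t + 2) + 0·(t + 2)², so p_0'(-1) = -19/2. On the right, p_1'(-1) = b, so b = -19/2.

-9.5000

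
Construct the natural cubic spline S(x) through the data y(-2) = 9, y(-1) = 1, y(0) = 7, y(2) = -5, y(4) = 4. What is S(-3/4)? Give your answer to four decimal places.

1.8775

With σ_i denoting the second derivative at x_i, h_i = 1, 1, 2, 2, and Δ_i = (y_(i+1) − y_i)/h_i = -8, 6, -6, 9/2:
  1·σ_0 + 4·σ_1 + 1·σ_2 = 6(Δ_1 - Δ_0) = 84
  1·σ_1 + 6·σ_2 + 2·σ_3 = 6(Δ_2 - Δ_1) = -72
  2·σ_2 + 8·σ_3 + 2·σ_4 = 6(Δ_3 - Δ_2) = 63
Natural end conditions: σ_0 = σ_4 = 0.
Forward elimination and back-substitution give σ_0 = 0, σ_1 = 733/28, σ_2 = -145/7, σ_3 = 731/56, σ_4 = 0.
On [-1, 0], S(x) = 1 + 61/84·(x + 1) + 733/56·(x + 1)² - 1313/168·(x + 1)³.
With (x + 1) = 1/4: S(-3/4) = 6729/3584.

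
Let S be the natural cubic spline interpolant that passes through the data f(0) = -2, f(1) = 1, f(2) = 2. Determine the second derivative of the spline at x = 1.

-3

Write M_i for S''(x_i). With h_i = 1, 1 and divided differences Δ_i = 3, 1, the continuity of S' gives the tridiagonal system
  1·M_0 + 4·M_1 + 1·M_2 = 6(Δ_1 - Δ_0) = -12
Natural end conditions: M_0 = M_2 = 0.
Solving: M_0 = 0, M_1 = -3, M_2 = 0.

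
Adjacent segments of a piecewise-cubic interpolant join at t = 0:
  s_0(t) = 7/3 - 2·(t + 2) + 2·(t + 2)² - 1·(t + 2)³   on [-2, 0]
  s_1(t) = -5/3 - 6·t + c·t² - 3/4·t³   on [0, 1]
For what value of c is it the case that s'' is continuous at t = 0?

-4

s_0''(t) = 4 - 6·(t + 2), so s_0''(0) = -8. On the right, s_1''(0) = 2c, so c = -4.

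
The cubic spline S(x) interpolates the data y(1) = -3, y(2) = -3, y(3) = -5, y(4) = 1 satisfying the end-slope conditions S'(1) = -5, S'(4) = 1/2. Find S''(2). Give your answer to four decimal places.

With M_i denoting the second derivative at x_i, h_i = 1, 1, 1, and Δ_i = (y_(i+1) − y_i)/h_i = 0, -2, 6:
  1·M_0 + 4·M_1 + 1·M_2 = 6(Δ_1 - Δ_0) = -12
  1·M_1 + 4·M_2 + 1·M_3 = 6(Δ_2 - Δ_1) = 48
Clamped end conditions give two more equations: 2h_0·M_0 + h_0·M_1 = 6(Δ_0 - S'(1)) = 30 and h_2·M_2 + 2h_2·M_3 = 6(S'(4) - Δ_2) = -33.
Solving: M_0 = 331/15, M_1 = -212/15, M_2 = 337/15, M_3 = -416/15.

-14.1333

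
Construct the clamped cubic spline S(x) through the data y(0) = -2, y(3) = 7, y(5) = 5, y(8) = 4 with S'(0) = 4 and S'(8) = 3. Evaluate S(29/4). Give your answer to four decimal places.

2.6233

Write M_i for S''(x_i). With h_i = 3, 2, 3 and divided differences Δ_i = 3, -1, -1/3, the continuity of S' gives the tridiagonal system
  3·M_0 + 10·M_1 + 2·M_2 = 6(Δ_1 - Δ_0) = -24
  2·M_1 + 10·M_2 + 3·M_3 = 6(Δ_2 - Δ_1) = 4
Clamped end conditions give two more equations: 2h_0·M_0 + h_0·M_1 = 6(Δ_0 - S'(0)) = -6 and h_2·M_2 + 2h_2·M_3 = 6(S'(8) - Δ_2) = 20.
Solving the tridiagonal system: M_0 = 20/91, M_1 = -222/91, M_2 = -12/91, M_3 = 928/273.
On [5, 8], S(x) = 5 - 173/91·(x - 5) - 6/91·(x - 5)² + 482/2457·(x - 5)³.
With (x - 5) = 9/4: S(29/4) = 7639/2912.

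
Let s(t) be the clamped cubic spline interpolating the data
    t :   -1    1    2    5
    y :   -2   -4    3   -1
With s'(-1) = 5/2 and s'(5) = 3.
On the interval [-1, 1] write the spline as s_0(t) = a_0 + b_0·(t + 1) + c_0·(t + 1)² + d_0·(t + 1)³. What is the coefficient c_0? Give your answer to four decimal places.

-6.1429

Let M_i = s''(x_i). Step sizes h_i = 2, 1, 3; slopes of the chords Δ_i = (y_(i+1) - y_i)/h_i = -1, 7, -4/3.
  2·M_0 + 6·M_1 + 1·M_2 = 6(Δ_1 - Δ_0) = 48
  1·M_1 + 8·M_2 + 3·M_3 = 6(Δ_2 - Δ_1) = -50
Clamped end conditions give two more equations: 2h_0·M_0 + h_0·M_1 = 6(Δ_0 - s'(-1)) = -21 and h_2·M_2 + 2h_2·M_3 = 6(s'(5) - Δ_2) = 26.
Forward elimination and back-substitution give M_0 = -86/7, M_1 = 197/14, M_2 = -83/7, M_3 = 431/42.
On [-1, 1], with s_0(t) = a_0 + b_0·(t + 1) + c_0·(t + 1)² + d_0·(t + 1)³: c_0 = M_0/2 = -43/7, d_0 = (M_1 - M_0)/(6h_0) = 123/56, b_0 = Δ_0 - h_0(2M_0 + M_1)/6 = 5/2.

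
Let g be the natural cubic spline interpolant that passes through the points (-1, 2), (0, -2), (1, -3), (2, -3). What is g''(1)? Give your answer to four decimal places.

Write M_i for g''(x_i). With h_i = 1, 1, 1 and divided differences Δ_i = -4, -1, 0, the continuity of g' gives the tridiagonal system
  1·M_0 + 4·M_1 + 1·M_2 = 6(Δ_1 - Δ_0) = 18
  1·M_1 + 4·M_2 + 1·M_3 = 6(Δ_2 - Δ_1) = 6
Natural end conditions: M_0 = M_3 = 0.
Hence M_0 = 0, M_1 = 22/5, M_2 = 2/5, M_3 = 0.

0.4000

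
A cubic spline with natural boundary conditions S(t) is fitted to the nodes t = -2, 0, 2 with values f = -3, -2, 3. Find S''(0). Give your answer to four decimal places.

Write m_i for S''(x_i). With h_i = 2, 2 and divided differences Δ_i = 1/2, 5/2, the continuity of S' gives the tridiagonal system
  2·m_0 + 8·m_1 + 2·m_2 = 6(Δ_1 - Δ_0) = 12
Natural end conditions: m_0 = m_2 = 0.
Solving: m_0 = 0, m_1 = 3/2, m_2 = 0.

1.5000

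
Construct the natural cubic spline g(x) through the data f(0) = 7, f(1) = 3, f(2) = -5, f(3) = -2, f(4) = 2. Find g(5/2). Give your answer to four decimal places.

-4.5379

Write M_i for g''(x_i). With h_i = 1, 1, 1, 1 and divided differences Δ_i = -4, -8, 3, 4, the continuity of g' gives the tridiagonal system
  1·M_0 + 4·M_1 + 1·M_2 = 6(Δ_1 - Δ_0) = -24
  1·M_1 + 4·M_2 + 1·M_3 = 6(Δ_2 - Δ_1) = 66
  1·M_2 + 4·M_3 + 1·M_4 = 6(Δ_3 - Δ_2) = 6
Natural end conditions: M_0 = M_4 = 0.
Forward elimination and back-substitution give M_0 = 0, M_1 = -309/28, M_2 = 141/7, M_3 = -99/28, M_4 = 0.
On [2, 3], g(x) = -5 - 25/8·(x - 2) + 141/14·(x - 2)² - 221/56·(x - 2)³.
With (x - 2) = 1/2: g(5/2) = -2033/448.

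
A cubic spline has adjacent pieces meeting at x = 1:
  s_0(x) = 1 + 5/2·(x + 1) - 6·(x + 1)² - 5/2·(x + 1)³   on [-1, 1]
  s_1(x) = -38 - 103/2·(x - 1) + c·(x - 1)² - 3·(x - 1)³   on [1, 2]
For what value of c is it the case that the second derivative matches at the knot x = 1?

s_0''(x) = -12 - 15·(x + 1), so s_0''(1) = -42. On the right, s_1''(1) = 2c, so c = -21.

-21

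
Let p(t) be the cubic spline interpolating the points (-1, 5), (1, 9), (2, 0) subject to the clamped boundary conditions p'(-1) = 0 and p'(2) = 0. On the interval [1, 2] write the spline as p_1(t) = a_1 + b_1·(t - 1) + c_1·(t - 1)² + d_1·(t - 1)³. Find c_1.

Put M_i = p'' at the i-th knot. Here h = (2, 1) and Δ = (2, -9), so the interior equations h_(i-1)·M_(i-1) + 2(h_(i-1)+h_i)·M_i + h_i·M_(i+1) = 6(Δ_i − Δ_(i-1)) read
  2·M_0 + 6·M_1 + 1·M_2 = 6(Δ_1 - Δ_0) = -66
Clamped end conditions give two more equations: 2h_0·M_0 + h_0·M_1 = 6(Δ_0 - p'(-1)) = 12 and h_1·M_1 + 2h_1·M_2 = 6(p'(2) - Δ_1) = 54.
Hence M_0 = 14, M_1 = -22, M_2 = 38.
On [1, 2], with p_1(t) = a_1 + b_1·(t - 1) + c_1·(t - 1)² + d_1·(t - 1)³: c_1 = M_1/2 = -11, d_1 = (M_2 - M_1)/(6h_1) = 10, b_1 = Δ_1 - h_1(2M_1 + M_2)/6 = -8.

-11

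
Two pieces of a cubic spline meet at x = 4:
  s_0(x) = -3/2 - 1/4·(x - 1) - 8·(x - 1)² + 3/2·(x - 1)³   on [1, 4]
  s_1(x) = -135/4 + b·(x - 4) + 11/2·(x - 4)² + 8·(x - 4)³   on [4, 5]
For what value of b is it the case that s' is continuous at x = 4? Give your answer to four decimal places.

-7.7500

s_0'(x) = -1/4 - 16·(x - 1) + 9/2·(x - 1)², so s_0'(4) = -31/4. On the right, s_1'(4) = b, so b = -31/4.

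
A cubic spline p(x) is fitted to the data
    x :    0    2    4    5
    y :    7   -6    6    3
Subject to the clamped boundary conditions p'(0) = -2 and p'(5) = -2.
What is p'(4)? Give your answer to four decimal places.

0.6739

Put σ_i = p'' at the i-th knot. Here h = (2, 2, 1) and Δ = (-13/2, 6, -3), so the interior equations h_(i-1)·σ_(i-1) + 2(h_(i-1)+h_i)·σ_i + h_i·σ_(i+1) = 6(Δ_i − Δ_(i-1)) read
  2·σ_0 + 8·σ_1 + 2·σ_2 = 6(Δ_1 - Δ_0) = 75
  2·σ_1 + 6·σ_2 + 1·σ_3 = 6(Δ_2 - Δ_1) = -54
Clamped end conditions give two more equations: 2h_0·σ_0 + h_0·σ_1 = 6(Δ_0 - p'(0)) = -27 and h_2·σ_2 + 2h_2·σ_3 = 6(p'(5) - Δ_2) = 6.
Solving: σ_0 = -711/46, σ_1 = 801/46, σ_2 = -384/23, σ_3 = 261/23.
On [4, 5], p'(x) = b_2 + 2c_2·(x - 4) + 3d_2·(x - 4)² with b_2 = Δ_2 - h_2(2σ_2 + σ_3)/6 = 31/46, c_2 = σ_2/2 = -192/23, d_2 = (σ_3 - σ_2)/(6h_2) = 215/46. So p'(4) = 31/46.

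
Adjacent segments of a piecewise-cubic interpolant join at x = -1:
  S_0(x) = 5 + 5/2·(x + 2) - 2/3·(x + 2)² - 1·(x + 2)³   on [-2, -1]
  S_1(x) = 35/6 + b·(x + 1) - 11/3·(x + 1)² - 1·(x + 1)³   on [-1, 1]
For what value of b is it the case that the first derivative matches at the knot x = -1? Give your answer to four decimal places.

-1.8333

S_0'(x) = 5/2 - 4/3·(x + 2) - 3·(x + 2)², so S_0'(-1) = -11/6. On the right, S_1'(-1) = b, so b = -11/6.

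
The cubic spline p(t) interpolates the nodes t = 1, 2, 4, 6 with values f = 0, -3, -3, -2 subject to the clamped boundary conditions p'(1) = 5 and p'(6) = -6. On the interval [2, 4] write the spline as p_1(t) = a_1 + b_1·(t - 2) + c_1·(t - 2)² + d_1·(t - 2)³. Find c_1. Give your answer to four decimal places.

3.6087

Let m_i = p''(x_i). Step sizes h_i = 1, 2, 2; slopes of the chords Δ_i = (y_(i+1) - y_i)/h_i = -3, 0, 1/2.
  1·m_0 + 6·m_1 + 2·m_2 = 6(Δ_1 - Δ_0) = 18
  2·m_1 + 8·m_2 + 2·m_3 = 6(Δ_2 - Δ_1) = 3
Clamped end conditions give two more equations: 2h_0·m_0 + h_0·m_1 = 6(Δ_0 - p'(1)) = -48 and h_2·m_2 + 2h_2·m_3 = 6(p'(6) - Δ_2) = -39.
Forward elimination and back-substitution give m_0 = -635/23, m_1 = 166/23, m_2 = 53/46, m_3 = -475/46.
On [2, 4], with p_1(t) = a_1 + b_1·(t - 2) + c_1·(t - 2)² + d_1·(t - 2)³: c_1 = m_1/2 = 83/23, d_1 = (m_2 - m_1)/(6h_1) = -93/184, b_1 = Δ_1 - h_1(2m_1 + m_2)/6 = -239/46.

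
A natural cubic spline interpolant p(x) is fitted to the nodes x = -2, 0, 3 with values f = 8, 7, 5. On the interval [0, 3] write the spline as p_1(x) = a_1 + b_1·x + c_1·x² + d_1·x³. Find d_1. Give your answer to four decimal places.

Put M_i = p'' at the i-th knot. Here h = (2, 3) and Δ = (-1/2, -2/3), so the interior equations h_(i-1)·M_(i-1) + 2(h_(i-1)+h_i)·M_i + h_i·M_(i+1) = 6(Δ_i − Δ_(i-1)) read
  2·M_0 + 10·M_1 + 3·M_2 = 6(Δ_1 - Δ_0) = -1
Natural end conditions: M_0 = M_2 = 0.
Solving the tridiagonal system: M_0 = 0, M_1 = -1/10, M_2 = 0.
On [0, 3], with p_1(x) = a_1 + b_1·x + c_1·x² + d_1·x³: c_1 = M_1/2 = -1/20, d_1 = (M_2 - M_1)/(6h_1) = 1/180, b_1 = Δ_1 - h_1(2M_1 + M_2)/6 = -17/30.

0.0056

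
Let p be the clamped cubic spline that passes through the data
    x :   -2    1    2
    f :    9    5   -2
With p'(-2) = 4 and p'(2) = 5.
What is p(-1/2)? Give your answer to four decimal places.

Write σ_i for p''(x_i). With h_i = 3, 1 and divided differences Δ_i = -4/3, -7, the continuity of p' gives the tridiagonal system
  3·σ_0 + 8·σ_1 + 1·σ_2 = 6(Δ_1 - Δ_0) = -34
Clamped end conditions give two more equations: 2h_0·σ_0 + h_0·σ_1 = 6(Δ_0 - p'(-2)) = -32 and h_1·σ_1 + 2h_1·σ_2 = 6(p'(2) - Δ_1) = 72.
Solving the tridiagonal system: σ_0 = -5/6, σ_1 = -9, σ_2 = 81/2.
On [-2, 1], p(x) = 9 + 4·(x + 2) - 5/12·(x + 2)² - 49/108·(x + 2)³.
With (x + 2) = 3/2: p(-1/2) = 401/32.

12.5313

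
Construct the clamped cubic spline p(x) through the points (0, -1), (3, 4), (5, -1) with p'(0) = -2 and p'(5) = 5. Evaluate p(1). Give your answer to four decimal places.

Let M_i = p''(x_i). Step sizes h_i = 3, 2; slopes of the chords Δ_i = (y_(i+1) - y_i)/h_i = 5/3, -5/2.
  3·M_0 + 10·M_1 + 2·M_2 = 6(Δ_1 - Δ_0) = -25
Clamped end conditions give two more equations: 2h_0·M_0 + h_0·M_1 = 6(Δ_0 - p'(0)) = 22 and h_1·M_1 + 2h_1·M_2 = 6(p'(5) - Δ_1) = 45.
Solving the tridiagonal system: M_0 = 227/30, M_1 = -39/5, M_2 = 303/20.
On [0, 3], p(x) = -1 - 2·x + 227/60·x² - 461/540·x³.
With x = 1: p(1) = -19/270.

-0.0704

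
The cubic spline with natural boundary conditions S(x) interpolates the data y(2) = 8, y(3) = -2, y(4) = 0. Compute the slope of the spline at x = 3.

-4

Let σ_i = S''(x_i). Step sizes h_i = 1, 1; slopes of the chords Δ_i = (y_(i+1) - y_i)/h_i = -10, 2.
  1·σ_0 + 4·σ_1 + 1·σ_2 = 6(Δ_1 - Δ_0) = 72
Natural end conditions: σ_0 = σ_2 = 0.
Forward elimination and back-substitution give σ_0 = 0, σ_1 = 18, σ_2 = 0.
On [3, 4], S'(x) = b_1 + 2c_1·(x - 3) + 3d_1·(x - 3)² with b_1 = Δ_1 - h_1(2σ_1 + σ_2)/6 = -4, c_1 = σ_1/2 = 9, d_1 = (σ_2 - σ_1)/(6h_1) = -3. So S'(3) = -4.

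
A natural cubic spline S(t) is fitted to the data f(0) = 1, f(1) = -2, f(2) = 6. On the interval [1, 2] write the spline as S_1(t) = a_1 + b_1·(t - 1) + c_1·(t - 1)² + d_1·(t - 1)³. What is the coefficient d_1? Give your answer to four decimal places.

With M_i denoting the second derivative at x_i, h_i = 1, 1, and Δ_i = (y_(i+1) − y_i)/h_i = -3, 8:
  1·M_0 + 4·M_1 + 1·M_2 = 6(Δ_1 - Δ_0) = 66
Natural end conditions: M_0 = M_2 = 0.
Forward elimination and back-substitution give M_0 = 0, M_1 = 33/2, M_2 = 0.
On [1, 2], with S_1(t) = a_1 + b_1·(t - 1) + c_1·(t - 1)² + d_1·(t - 1)³: c_1 = M_1/2 = 33/4, d_1 = (M_2 - M_1)/(6h_1) = -11/4, b_1 = Δ_1 - h_1(2M_1 + M_2)/6 = 5/2.

-2.7500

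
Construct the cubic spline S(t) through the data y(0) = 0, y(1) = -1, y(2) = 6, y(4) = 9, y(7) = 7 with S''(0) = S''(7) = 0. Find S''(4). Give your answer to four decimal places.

0.2850

Let m_i = S''(x_i). Step sizes h_i = 1, 1, 2, 3; slopes of the chords Δ_i = (y_(i+1) - y_i)/h_i = -1, 7, 3/2, -2/3.
  1·m_0 + 4·m_1 + 1·m_2 = 6(Δ_1 - Δ_0) = 48
  1·m_1 + 6·m_2 + 2·m_3 = 6(Δ_2 - Δ_1) = -33
  2·m_2 + 10·m_3 + 3·m_4 = 6(Δ_3 - Δ_2) = -13
Natural end conditions: m_0 = m_4 = 0.
Forward elimination and back-substitution give m_0 = 0, m_1 = 1496/107, m_2 = -848/107, m_3 = 61/214, m_4 = 0.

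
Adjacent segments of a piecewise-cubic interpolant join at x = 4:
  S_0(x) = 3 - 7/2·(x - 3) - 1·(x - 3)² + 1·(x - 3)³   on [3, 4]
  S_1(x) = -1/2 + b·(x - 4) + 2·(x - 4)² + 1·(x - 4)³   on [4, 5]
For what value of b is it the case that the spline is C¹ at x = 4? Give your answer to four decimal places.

S_0'(x) = -7/2 - 2·(x - 3) + 3·(x - 3)², so S_0'(4) = -5/2. On the right, S_1'(4) = b, so b = -5/2.

-2.5000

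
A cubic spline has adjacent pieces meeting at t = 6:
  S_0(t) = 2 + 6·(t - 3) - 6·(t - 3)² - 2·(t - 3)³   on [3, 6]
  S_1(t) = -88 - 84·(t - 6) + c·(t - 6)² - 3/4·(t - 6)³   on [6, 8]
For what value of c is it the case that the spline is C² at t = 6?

-24

S_0''(t) = -12 - 12·(t - 3), so S_0''(6) = -48. On the right, S_1''(6) = 2c, so c = -24.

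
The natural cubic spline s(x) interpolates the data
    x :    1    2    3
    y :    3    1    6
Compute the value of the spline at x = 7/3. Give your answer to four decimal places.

Put M_i = s'' at the i-th knot. Here h = (1, 1) and Δ = (-2, 5), so the interior equations h_(i-1)·M_(i-1) + 2(h_(i-1)+h_i)·M_i + h_i·M_(i+1) = 6(Δ_i − Δ_(i-1)) read
  1·M_0 + 4·M_1 + 1·M_2 = 6(Δ_1 - Δ_0) = 42
Natural end conditions: M_0 = M_2 = 0.
Hence M_0 = 0, M_1 = 21/2, M_2 = 0.
On [2, 3], s(x) = 1 + 3/2·(x - 2) + 21/4·(x - 2)² - 7/4·(x - 2)³.
With (x - 2) = 1/3: s(7/3) = 109/54.

2.0185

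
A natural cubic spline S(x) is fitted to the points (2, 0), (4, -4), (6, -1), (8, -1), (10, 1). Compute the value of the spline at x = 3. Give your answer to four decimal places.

Let M_i = S''(x_i). Step sizes h_i = 2, 2, 2, 2; slopes of the chords Δ_i = (y_(i+1) - y_i)/h_i = -2, 3/2, 0, 1.
  2·M_0 + 8·M_1 + 2·M_2 = 6(Δ_1 - Δ_0) = 21
  2·M_1 + 8·M_2 + 2·M_3 = 6(Δ_2 - Δ_1) = -9
  2·M_2 + 8·M_3 + 2·M_4 = 6(Δ_3 - Δ_2) = 6
Natural end conditions: M_0 = M_4 = 0.
Hence M_0 = 0, M_1 = 51/16, M_2 = -9/4, M_3 = 21/16, M_4 = 0.
On [2, 4], S(x) = 0 - 49/16·(x - 2) + 0·(x - 2)² + 17/64·(x - 2)³.
With (x - 2) = 1: S(3) = -179/64.

-2.7969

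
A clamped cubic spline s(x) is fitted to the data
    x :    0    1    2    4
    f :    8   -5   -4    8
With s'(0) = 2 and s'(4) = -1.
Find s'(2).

8

With σ_i denoting the second derivative at x_i, h_i = 1, 1, 2, and Δ_i = (y_(i+1) − y_i)/h_i = -13, 1, 6:
  1·σ_0 + 4·σ_1 + 1·σ_2 = 6(Δ_1 - Δ_0) = 84
  1·σ_1 + 6·σ_2 + 2·σ_3 = 6(Δ_2 - Δ_1) = 30
Clamped end conditions give two more equations: 2h_0·σ_0 + h_0·σ_1 = 6(Δ_0 - s'(0)) = -90 and h_2·σ_2 + 2h_2·σ_3 = 6(s'(4) - Δ_2) = -42.
Hence σ_0 = -63, σ_1 = 36, σ_2 = 3, σ_3 = -12.
On [2, 4], s'(x) = b_2 + 2c_2·(x - 2) + 3d_2·(x - 2)² with b_2 = Δ_2 - h_2(2σ_2 + σ_3)/6 = 8, c_2 = σ_2/2 = 3/2, d_2 = (σ_3 - σ_2)/(6h_2) = -5/4. So s'(2) = 8.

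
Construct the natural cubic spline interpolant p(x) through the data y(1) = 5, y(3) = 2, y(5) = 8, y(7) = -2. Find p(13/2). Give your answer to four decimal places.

With σ_i denoting the second derivative at x_i, h_i = 2, 2, 2, and Δ_i = (y_(i+1) − y_i)/h_i = -3/2, 3, -5:
  2·σ_0 + 8·σ_1 + 2·σ_2 = 6(Δ_1 - Δ_0) = 27
  2·σ_1 + 8·σ_2 + 2·σ_3 = 6(Δ_2 - Δ_1) = -48
Natural end conditions: σ_0 = σ_3 = 0.
Hence σ_0 = 0, σ_1 = 26/5, σ_2 = -73/10, σ_3 = 0.
On [5, 7], p(x) = 8 - 2/15·(x - 5) - 73/20·(x - 5)² + 73/120·(x - 5)³.
With (x - 5) = 3/2: p(13/2) = 105/64.

1.6406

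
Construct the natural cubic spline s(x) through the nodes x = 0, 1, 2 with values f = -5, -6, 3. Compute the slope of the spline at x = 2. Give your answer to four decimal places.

Put M_i = s'' at the i-th knot. Here h = (1, 1) and Δ = (-1, 9), so the interior equations h_(i-1)·M_(i-1) + 2(h_(i-1)+h_i)·M_i + h_i·M_(i+1) = 6(Δ_i − Δ_(i-1)) read
  1·M_0 + 4·M_1 + 1·M_2 = 6(Δ_1 - Δ_0) = 60
Natural end conditions: M_0 = M_2 = 0.
Solving the tridiagonal system: M_0 = 0, M_1 = 15, M_2 = 0.
On [1, 2], s'(x) = b_1 + 2c_1·(x - 1) + 3d_1·(x - 1)² with b_1 = Δ_1 - h_1(2M_1 + M_2)/6 = 4, c_1 = M_1/2 = 15/2, d_1 = (M_2 - M_1)/(6h_1) = -5/2. So s'(2) = 23/2.

11.5000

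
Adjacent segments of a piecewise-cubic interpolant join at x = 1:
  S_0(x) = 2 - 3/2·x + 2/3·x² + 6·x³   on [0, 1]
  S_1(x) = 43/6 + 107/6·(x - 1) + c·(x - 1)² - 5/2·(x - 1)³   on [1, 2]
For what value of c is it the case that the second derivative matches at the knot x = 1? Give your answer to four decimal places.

S_0''(x) = 4/3 + 36·x, so S_0''(1) = 112/3. On the right, S_1''(1) = 2c, so c = 56/3.

18.6667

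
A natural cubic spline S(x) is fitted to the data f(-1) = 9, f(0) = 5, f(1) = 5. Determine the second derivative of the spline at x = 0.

6

Write M_i for S''(x_i). With h_i = 1, 1 and divided differences Δ_i = -4, 0, the continuity of S' gives the tridiagonal system
  1·M_0 + 4·M_1 + 1·M_2 = 6(Δ_1 - Δ_0) = 24
Natural end conditions: M_0 = M_2 = 0.
Forward elimination and back-substitution give M_0 = 0, M_1 = 6, M_2 = 0.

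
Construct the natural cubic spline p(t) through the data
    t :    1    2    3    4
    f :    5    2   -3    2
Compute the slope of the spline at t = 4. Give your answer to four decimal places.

Write M_i for p''(x_i). With h_i = 1, 1, 1 and divided differences Δ_i = -3, -5, 5, the continuity of p' gives the tridiagonal system
  1·M_0 + 4·M_1 + 1·M_2 = 6(Δ_1 - Δ_0) = -12
  1·M_1 + 4·M_2 + 1·M_3 = 6(Δ_2 - Δ_1) = 60
Natural end conditions: M_0 = M_3 = 0.
Solving the tridiagonal system: M_0 = 0, M_1 = -36/5, M_2 = 84/5, M_3 = 0.
On [3, 4], p'(t) = b_2 + 2c_2·(t - 3) + 3d_2·(t - 3)² with b_2 = Δ_2 - h_2(2M_2 + M_3)/6 = -3/5, c_2 = M_2/2 = 42/5, d_2 = (M_3 - M_2)/(6h_2) = -14/5. So p'(4) = 39/5.

7.8000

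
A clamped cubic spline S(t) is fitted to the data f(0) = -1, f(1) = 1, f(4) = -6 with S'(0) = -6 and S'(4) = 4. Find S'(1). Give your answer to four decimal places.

Let m_i = S''(x_i). Step sizes h_i = 1, 3; slopes of the chords Δ_i = (y_(i+1) - y_i)/h_i = 2, -7/3.
  1·m_0 + 8·m_1 + 3·m_2 = 6(Δ_1 - Δ_0) = -26
Clamped end conditions give two more equations: 2h_0·m_0 + h_0·m_1 = 6(Δ_0 - S'(0)) = 48 and h_1·m_1 + 2h_1·m_2 = 6(S'(4) - Δ_1) = 38.
Hence m_0 = 119/4, m_1 = -23/2, m_2 = 145/12.
On [1, 4], S'(t) = b_1 + 2c_1·(t - 1) + 3d_1·(t - 1)² with b_1 = Δ_1 - h_1(2m_1 + m_2)/6 = 25/8, c_1 = m_1/2 = -23/4, d_1 = (m_2 - m_1)/(6h_1) = 283/216. So S'(1) = 25/8.

3.1250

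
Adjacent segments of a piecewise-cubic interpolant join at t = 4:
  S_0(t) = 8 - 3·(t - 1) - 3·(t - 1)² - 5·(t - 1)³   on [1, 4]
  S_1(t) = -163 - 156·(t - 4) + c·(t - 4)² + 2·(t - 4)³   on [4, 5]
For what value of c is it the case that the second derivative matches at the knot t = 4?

S_0''(t) = -6 - 30·(t - 1), so S_0''(4) = -96. On the right, S_1''(4) = 2c, so c = -48.

-48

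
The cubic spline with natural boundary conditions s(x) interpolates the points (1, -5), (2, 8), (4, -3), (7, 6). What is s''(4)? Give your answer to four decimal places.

9.4286

With M_i denoting the second derivative at x_i, h_i = 1, 2, 3, and Δ_i = (y_(i+1) − y_i)/h_i = 13, -11/2, 3:
  1·M_0 + 6·M_1 + 2·M_2 = 6(Δ_1 - Δ_0) = -111
  2·M_1 + 10·M_2 + 3·M_3 = 6(Δ_2 - Δ_1) = 51
Natural end conditions: M_0 = M_3 = 0.
Forward elimination and back-substitution give M_0 = 0, M_1 = -303/14, M_2 = 66/7, M_3 = 0.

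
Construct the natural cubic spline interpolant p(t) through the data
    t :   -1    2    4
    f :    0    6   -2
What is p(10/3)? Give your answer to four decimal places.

1.3778

With M_i denoting the second derivative at x_i, h_i = 3, 2, and Δ_i = (y_(i+1) − y_i)/h_i = 2, -4:
  3·M_0 + 10·M_1 + 2·M_2 = 6(Δ_1 - Δ_0) = -36
Natural end conditions: M_0 = M_2 = 0.
Hence M_0 = 0, M_1 = -18/5, M_2 = 0.
On [2, 4], p(t) = 6 - 8/5·(t - 2) - 9/5·(t - 2)² + 3/10·(t - 2)³.
With (t - 2) = 4/3: p(10/3) = 62/45.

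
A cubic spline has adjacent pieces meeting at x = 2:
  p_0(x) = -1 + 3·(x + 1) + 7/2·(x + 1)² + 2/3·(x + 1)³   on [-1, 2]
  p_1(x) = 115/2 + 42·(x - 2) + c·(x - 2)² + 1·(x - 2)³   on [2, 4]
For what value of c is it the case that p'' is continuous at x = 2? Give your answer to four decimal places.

9.5000

p_0''(x) = 7 + 4·(x + 1), so p_0''(2) = 19. On the right, p_1''(2) = 2c, so c = 19/2.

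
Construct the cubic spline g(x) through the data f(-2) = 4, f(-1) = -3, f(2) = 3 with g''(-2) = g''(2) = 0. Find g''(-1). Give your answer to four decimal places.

Let M_i = g''(x_i). Step sizes h_i = 1, 3; slopes of the chords Δ_i = (y_(i+1) - y_i)/h_i = -7, 2.
  1·M_0 + 8·M_1 + 3·M_2 = 6(Δ_1 - Δ_0) = 54
Natural end conditions: M_0 = M_2 = 0.
Solving: M_0 = 0, M_1 = 27/4, M_2 = 0.

6.7500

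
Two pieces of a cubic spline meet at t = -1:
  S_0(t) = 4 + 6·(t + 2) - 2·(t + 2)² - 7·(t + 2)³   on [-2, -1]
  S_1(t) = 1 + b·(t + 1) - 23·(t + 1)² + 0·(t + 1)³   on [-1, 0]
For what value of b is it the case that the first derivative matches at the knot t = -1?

-19

S_0'(t) = 6 - 4·(t + 2) - 21·(t + 2)², so S_0'(-1) = -19. On the right, S_1'(-1) = b, so b = -19.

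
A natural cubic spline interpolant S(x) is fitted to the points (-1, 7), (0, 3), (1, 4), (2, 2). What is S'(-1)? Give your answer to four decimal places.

-5.5333

Let σ_i = S''(x_i). Step sizes h_i = 1, 1, 1; slopes of the chords Δ_i = (y_(i+1) - y_i)/h_i = -4, 1, -2.
  1·σ_0 + 4·σ_1 + 1·σ_2 = 6(Δ_1 - Δ_0) = 30
  1·σ_1 + 4·σ_2 + 1·σ_3 = 6(Δ_2 - Δ_1) = -18
Natural end conditions: σ_0 = σ_3 = 0.
Hence σ_0 = 0, σ_1 = 46/5, σ_2 = -34/5, σ_3 = 0.
On [-1, 0], S'(x) = b_0 + 2c_0·(x + 1) + 3d_0·(x + 1)² with b_0 = Δ_0 - h_0(2σ_0 + σ_1)/6 = -83/15, c_0 = σ_0/2 = 0, d_0 = (σ_1 - σ_0)/(6h_0) = 23/15. So S'(-1) = -83/15.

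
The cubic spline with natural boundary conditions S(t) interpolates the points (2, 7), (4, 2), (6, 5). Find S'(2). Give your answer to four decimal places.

Put M_i = S'' at the i-th knot. Here h = (2, 2) and Δ = (-5/2, 3/2), so the interior equations h_(i-1)·M_(i-1) + 2(h_(i-1)+h_i)·M_i + h_i·M_(i+1) = 6(Δ_i − Δ_(i-1)) read
  2·M_0 + 8·M_1 + 2·M_2 = 6(Δ_1 - Δ_0) = 24
Natural end conditions: M_0 = M_2 = 0.
Forward elimination and back-substitution give M_0 = 0, M_1 = 3, M_2 = 0.
On [2, 4], S'(t) = b_0 + 2c_0·(t - 2) + 3d_0·(t - 2)² with b_0 = Δ_0 - h_0(2M_0 + M_1)/6 = -7/2, c_0 = M_0/2 = 0, d_0 = (M_1 - M_0)/(6h_0) = 1/4. So S'(2) = -7/2.

-3.5000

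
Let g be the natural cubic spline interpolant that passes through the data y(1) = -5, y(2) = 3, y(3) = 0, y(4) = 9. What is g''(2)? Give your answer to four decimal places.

-22.4000

With m_i denoting the second derivative at x_i, h_i = 1, 1, 1, and Δ_i = (y_(i+1) − y_i)/h_i = 8, -3, 9:
  1·m_0 + 4·m_1 + 1·m_2 = 6(Δ_1 - Δ_0) = -66
  1·m_1 + 4·m_2 + 1·m_3 = 6(Δ_2 - Δ_1) = 72
Natural end conditions: m_0 = m_3 = 0.
Solving: m_0 = 0, m_1 = -112/5, m_2 = 118/5, m_3 = 0.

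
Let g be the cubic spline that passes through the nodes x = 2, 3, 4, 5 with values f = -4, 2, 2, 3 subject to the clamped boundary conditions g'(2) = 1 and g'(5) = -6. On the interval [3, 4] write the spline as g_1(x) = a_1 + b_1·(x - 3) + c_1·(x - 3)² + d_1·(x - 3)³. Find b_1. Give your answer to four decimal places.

With σ_i denoting the second derivative at x_i, h_i = 1, 1, 1, and Δ_i = (y_(i+1) − y_i)/h_i = 6, 0, 1:
  1·σ_0 + 4·σ_1 + 1·σ_2 = 6(Δ_1 - Δ_0) = -36
  1·σ_1 + 4·σ_2 + 1·σ_3 = 6(Δ_2 - Δ_1) = 6
Clamped end conditions give two more equations: 2h_0·σ_0 + h_0·σ_1 = 6(Δ_0 - g'(2)) = 30 and h_2·σ_2 + 2h_2·σ_3 = 6(g'(5) - Δ_2) = -42.
Solving the tridiagonal system: σ_0 = 362/15, σ_1 = -274/15, σ_2 = 194/15, σ_3 = -412/15.
On [3, 4], with g_1(x) = a_1 + b_1·(x - 3) + c_1·(x - 3)² + d_1·(x - 3)³: c_1 = σ_1/2 = -137/15, d_1 = (σ_2 - σ_1)/(6h_1) = 26/5, b_1 = Δ_1 - h_1(2σ_1 + σ_2)/6 = 59/15.

3.9333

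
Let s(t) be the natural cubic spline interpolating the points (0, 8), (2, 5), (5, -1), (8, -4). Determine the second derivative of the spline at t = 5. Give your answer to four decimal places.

0.6216

Put M_i = s'' at the i-th knot. Here h = (2, 3, 3) and Δ = (-3/2, -2, -1), so the interior equations h_(i-1)·M_(i-1) + 2(h_(i-1)+h_i)·M_i + h_i·M_(i+1) = 6(Δ_i − Δ_(i-1)) read
  2·M_0 + 10·M_1 + 3·M_2 = 6(Δ_1 - Δ_0) = -3
  3·M_1 + 12·M_2 + 3·M_3 = 6(Δ_2 - Δ_1) = 6
Natural end conditions: M_0 = M_3 = 0.
Solving: M_0 = 0, M_1 = -18/37, M_2 = 23/37, M_3 = 0.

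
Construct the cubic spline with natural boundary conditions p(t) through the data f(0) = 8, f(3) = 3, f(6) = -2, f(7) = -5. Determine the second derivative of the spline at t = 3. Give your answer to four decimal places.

Put m_i = p'' at the i-th knot. Here h = (3, 3, 1) and Δ = (-5/3, -5/3, -3), so the interior equations h_(i-1)·m_(i-1) + 2(h_(i-1)+h_i)·m_i + h_i·m_(i+1) = 6(Δ_i − Δ_(i-1)) read
  3·m_0 + 12·m_1 + 3·m_2 = 6(Δ_1 - Δ_0) = 0
  3·m_1 + 8·m_2 + 1·m_3 = 6(Δ_2 - Δ_1) = -8
Natural end conditions: m_0 = m_3 = 0.
Solving the tridiagonal system: m_0 = 0, m_1 = 8/29, m_2 = -32/29, m_3 = 0.

0.2759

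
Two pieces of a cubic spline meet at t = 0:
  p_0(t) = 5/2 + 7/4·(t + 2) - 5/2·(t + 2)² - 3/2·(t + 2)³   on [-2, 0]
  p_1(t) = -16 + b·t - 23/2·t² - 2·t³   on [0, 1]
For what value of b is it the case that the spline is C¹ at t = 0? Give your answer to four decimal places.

-26.2500

p_0'(t) = 7/4 - 5·(t + 2) - 9/2·(t + 2)², so p_0'(0) = -105/4. On the right, p_1'(0) = b, so b = -105/4.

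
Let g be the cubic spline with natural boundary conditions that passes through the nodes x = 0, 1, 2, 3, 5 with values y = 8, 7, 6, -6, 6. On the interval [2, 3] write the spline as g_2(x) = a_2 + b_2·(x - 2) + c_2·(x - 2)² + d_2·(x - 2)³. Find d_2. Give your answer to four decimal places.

Write σ_i for g''(x_i). With h_i = 1, 1, 1, 2 and divided differences Δ_i = -1, -1, -12, 6, the continuity of g' gives the tridiagonal system
  1·σ_0 + 4·σ_1 + 1·σ_2 = 6(Δ_1 - Δ_0) = 0
  1·σ_1 + 4·σ_2 + 1·σ_3 = 6(Δ_2 - Δ_1) = -66
  1·σ_2 + 6·σ_3 + 2·σ_4 = 6(Δ_3 - Δ_2) = 108
Natural end conditions: σ_0 = σ_4 = 0.
Solving the tridiagonal system: σ_0 = 0, σ_1 = 252/43, σ_2 = -1008/43, σ_3 = 942/43, σ_4 = 0.
On [2, 3], with g_2(x) = a_2 + b_2·(x - 2) + c_2·(x - 2)² + d_2·(x - 2)³: c_2 = σ_2/2 = -504/43, d_2 = (σ_3 - σ_2)/(6h_2) = 325/43, b_2 = Δ_2 - h_2(2σ_2 + σ_3)/6 = -337/43.

7.5581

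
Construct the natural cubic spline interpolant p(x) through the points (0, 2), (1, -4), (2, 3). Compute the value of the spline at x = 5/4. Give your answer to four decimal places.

Let M_i = p''(x_i). Step sizes h_i = 1, 1; slopes of the chords Δ_i = (y_(i+1) - y_i)/h_i = -6, 7.
  1·M_0 + 4·M_1 + 1·M_2 = 6(Δ_1 - Δ_0) = 78
Natural end conditions: M_0 = M_2 = 0.
Forward elimination and back-substitution give M_0 = 0, M_1 = 39/2, M_2 = 0.
On [1, 2], p(x) = -4 + 1/2·(x - 1) + 39/4·(x - 1)² - 13/4·(x - 1)³.
With (x - 1) = 1/4: p(5/4) = -849/256.

-3.3164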